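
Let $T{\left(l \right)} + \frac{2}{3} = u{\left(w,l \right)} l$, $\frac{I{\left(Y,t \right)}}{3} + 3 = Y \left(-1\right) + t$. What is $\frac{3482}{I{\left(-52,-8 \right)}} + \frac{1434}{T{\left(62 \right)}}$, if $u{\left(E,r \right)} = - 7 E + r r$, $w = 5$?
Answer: $\frac{1233714325}{43571028} \approx 28.315$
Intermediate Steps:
$u{\left(E,r \right)} = r^{2} - 7 E$ ($u{\left(E,r \right)} = - 7 E + r^{2} = r^{2} - 7 E$)
$I{\left(Y,t \right)} = -9 - 3 Y + 3 t$ ($I{\left(Y,t \right)} = -9 + 3 \left(Y \left(-1\right) + t\right) = -9 + 3 \left(- Y + t\right) = -9 + 3 \left(t - Y\right) = -9 - \left(- 3 t + 3 Y\right) = -9 - 3 Y + 3 t$)
$T{\left(l \right)} = - \frac{2}{3} + l \left(-35 + l^{2}\right)$ ($T{\left(l \right)} = - \frac{2}{3} + \left(l^{2} - 35\right) l = - \frac{2}{3} + \left(-35 + l^{2}\right) l = - \frac{2}{3} + l \left(-35 + l^{2}\right)$)
$\frac{3482}{I{\left(-52,-8 \right)}} + \frac{1434}{T{\left(62 \right)}} = \frac{3482}{-9 - -156 + 3 \left(-8\right)} + \frac{1434}{- \frac{2}{3} + 62^{3} - 2170} = \frac{3482}{-9 + 156 - 24} + \frac{1434}{- \frac{2}{3} + 238328 - 2170} = \frac{3482}{123} + \frac{1434}{\frac{708472}{3}} = 3482 \cdot \frac{1}{123} + 1434 \cdot \frac{3}{708472} = \frac{3482}{123} + \frac{2151}{354236} = \frac{1233714325}{43571028}$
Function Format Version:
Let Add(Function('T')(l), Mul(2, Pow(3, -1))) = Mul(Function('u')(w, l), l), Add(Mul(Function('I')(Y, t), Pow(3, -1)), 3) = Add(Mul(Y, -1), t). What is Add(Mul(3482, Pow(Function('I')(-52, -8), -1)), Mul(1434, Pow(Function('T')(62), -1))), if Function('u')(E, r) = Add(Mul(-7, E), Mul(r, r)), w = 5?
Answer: Rational(1233714325, 43571028) ≈ 28.315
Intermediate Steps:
Function('u')(E, r) = Add(Pow(r, 2), Mul(-7, E)) (Function('u')(E, r) = Add(Mul(-7, E), Pow(r, 2)) = Add(Pow(r, 2), Mul(-7, E)))
Function('I')(Y, t) = Add(-9, Mul(-3, Y), Mul(3, t)) (Function('I')(Y, t) = Add(-9, Mul(3, Add(Mul(Y, -1), t))) = Add(-9, Mul(3, Add(Mul(-1, Y), t))) = Add(-9, Mul(3, Add(t, Mul(-1, Y)))) = Add(-9, Add(Mul(-3, Y), Mul(3, t))) = Add(-9, Mul(-3, Y), Mul(3, t)))
Function('T')(l) = Add(Rational(-2, 3), Mul(l, Add(-35, Pow(l, 2)))) (Function('T')(l) = Add(Rational(-2, 3), Mul(Add(Pow(l, 2), Mul(-7, 5)), l)) = Add(Rational(-2, 3), Mul(Add(Pow(l, 2), -35), l)) = Add(Rational(-2, 3), Mul(Add(-35, Pow(l, 2)), l)) = Add(Rational(-2, 3), Mul(l, Add(-35, Pow(l, 2)))))
Add(Mul(3482, Pow(Function('I')(-52, -8), -1)), Mul(1434, Pow(Function('T')(62), -1))) = Add(Mul(3482, Pow(Add(-9, Mul(-3, -52), Mul(3, -8)), -1)), Mul(1434, Pow(Add(Rational(-2, 3), Pow(62, 3), Mul(-35, 62)), -1))) = Add(Mul(3482, Pow(Add(-9, 156, -24), -1)), Mul(1434, Pow(Add(Rational(-2, 3), 238328, -2170), -1))) = Add(Mul(3482, Pow(123, -1)), Mul(1434, Pow(Rational(708472, 3), -1))) = Add(Mul(3482, Rational(1, 123)), Mul(1434, Rational(3, 708472))) = Add(Rational(3482, 123), Rational(2151, 354236)) = Rational(1233714325, 43571028)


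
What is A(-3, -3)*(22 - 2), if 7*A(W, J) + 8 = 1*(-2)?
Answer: -200/7 ≈ -28.571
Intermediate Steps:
A(W, J) = -10/7 (A(W, J) = -8/7 + (1*(-2))/7 = -8/7 + (⅐)*(-2) = -8/7 - 2/7 = -10/7)
A(-3, -3)*(22 - 2) = -10*(22 - 2)/7 = -10/7*20 = -200/7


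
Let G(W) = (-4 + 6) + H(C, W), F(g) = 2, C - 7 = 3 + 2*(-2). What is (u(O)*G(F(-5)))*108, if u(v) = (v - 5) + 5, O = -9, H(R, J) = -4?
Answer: 1944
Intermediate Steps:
C = 6 (C = 7 + (3 + 2*(-2)) = 7 + (3 - 4) = 7 - 1 = 6)
G(W) = -2 (G(W) = (-4 + 6) - 4 = 2 - 4 = -2)
u(v) = v (u(v) = (-5 + v) + 5 = v)
(u(O)*G(F(-5)))*108 = -9*(-2)*108 = 18*108 = 1944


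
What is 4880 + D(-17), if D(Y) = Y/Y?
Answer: 4881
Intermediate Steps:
D(Y) = 1
4880 + D(-17) = 4880 + 1 = 4881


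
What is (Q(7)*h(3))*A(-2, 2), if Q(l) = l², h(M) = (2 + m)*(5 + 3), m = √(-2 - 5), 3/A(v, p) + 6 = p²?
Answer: -1176 - 588*I*√7 ≈ -1176.0 - 1555.7*I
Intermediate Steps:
A(v, p) = 3/(-6 + p²)
m = I*√7 (m = √(-7) = I*√7 ≈ 2.6458*I)
h(M) = 16 + 8*I*√7 (h(M) = (2 + I*√7)*(5 + 3) = (2 + I*√7)*8 = 16 + 8*I*√7)
(Q(7)*h(3))*A(-2, 2) = (7²*(16 + 8*I*√7))*(3/(-6 + 2²)) = (49*(16 + 8*I*√7))*(3/(-6 + 4)) = (784 + 392*I*√7)*(3/(-2)) = (784 + 392*I*√7)*(3*(-½)) = (784 + 392*I*√7)*(-3/2) = -1176 - 588*I*√7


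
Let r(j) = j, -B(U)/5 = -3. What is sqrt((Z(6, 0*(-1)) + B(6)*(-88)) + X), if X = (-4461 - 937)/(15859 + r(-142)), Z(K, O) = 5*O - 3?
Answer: I*sqrt(1934305977)/1209 ≈ 36.378*I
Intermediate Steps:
Z(K, O) = -3 + 5*O
B(U) = 15 (B(U) = -5*(-3) = 15)
X = -5398/15717 (X = (-4461 - 937)/(15859 - 142) = -5398/15717 ≈ -0.34345)
sqrt((Z(6, 0*(-1)) + B(6)*(-88)) + X) = sqrt(((-3 + 5*(0*(-1))) + 15*(-88)) - 5398/15717) = sqrt(((-3 + 5*0) - 1320) - 5398/15717) = sqrt(((-3 + 0) - 1320) - 5398/15717) = sqrt((-3 - 1320) - 5398/15717) = sqrt(-1323 - 5398/15717) = sqrt(-20798989/15717) = I*sqrt(1934305977)/1209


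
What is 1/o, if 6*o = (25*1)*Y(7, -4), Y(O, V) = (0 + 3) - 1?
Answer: 3/25 ≈ 0.12000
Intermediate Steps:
Y(O, V) = 2 (Y(O, V) = 3 - 1 = 2)
o = 25/3 (o = ((25*1)*2)/6 = (25*2)/6 = (⅙)*50 = 25/3 ≈ 8.3333)
1/o = 1/(25/3) = 3/25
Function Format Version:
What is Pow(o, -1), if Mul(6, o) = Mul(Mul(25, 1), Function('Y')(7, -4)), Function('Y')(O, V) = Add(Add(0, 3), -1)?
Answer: Rational(3, 25) ≈ 0.12000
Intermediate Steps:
Function('Y')(O, V) = 2 (Function('Y')(O, V) = Add(3, -1) = 2)
o = Rational(25, 3) (o = Mul(Rational(1, 6), Mul(Mul(25, 1), 2)) = Mul(Rational(1, 6), Mul(25, 2)) = Mul(Rational(1, 6), 50) = Rational(25, 3) ≈ 8.3333)
Pow(o, -1) = Pow(Rational(25, 3), -1) = Rational(3, 25)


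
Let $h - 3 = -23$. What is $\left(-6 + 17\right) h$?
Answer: $-220$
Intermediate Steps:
$h = -20$ ($h = 3 - 23 = -20$)
$\left(-6 + 17\right) h = \left(-6 + 17\right) \left(-20\right) = 11 \left(-20\right) = -220$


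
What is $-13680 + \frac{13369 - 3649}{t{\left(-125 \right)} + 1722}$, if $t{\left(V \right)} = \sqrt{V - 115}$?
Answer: $\frac{180 \left(- 152 \sqrt{15} + 65409 i\right)}{- 861 i + 2 \sqrt{15}} \approx -13674.0 - 0.050777 i$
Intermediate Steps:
$t{\left(V \right)} = \sqrt{-115 + V}$
$-13680 + \frac{13369 - 3649}{t{\left(-125 \right)} + 1722} = -13680 + \frac{13369 - 3649}{\sqrt{-115 - 125} + 1722} = -13680 + \frac{9720}{\sqrt{-240} + 1722} = -13680 + \frac{9720}{4 i \sqrt{15} + 1722} = -13680 + \frac{9720}{1722 + 4 i \sqrt{15}}$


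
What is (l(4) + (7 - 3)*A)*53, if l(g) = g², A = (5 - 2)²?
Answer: 2756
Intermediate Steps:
A = 9 (A = 3² = 9)
(l(4) + (7 - 3)*A)*53 = (4² + (7 - 3)*9)*53 = (16 + 4*9)*53 = (16 + 36)*53 = 52*53 = 2756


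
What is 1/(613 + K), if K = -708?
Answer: -1/95 ≈ -0.010526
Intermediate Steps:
1/(613 + K) = 1/(613 - 708) = 1/(-95) = -1/95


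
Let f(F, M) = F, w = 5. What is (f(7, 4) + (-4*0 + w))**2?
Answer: 144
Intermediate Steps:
(f(7, 4) + (-4*0 + w))**2 = (7 + (-4*0 + 5))**2 = (7 + (0 + 5))**2 = (7 + 5)**2 = 12**2 = 144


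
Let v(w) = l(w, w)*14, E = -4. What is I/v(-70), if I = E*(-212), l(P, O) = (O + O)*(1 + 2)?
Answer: -106/735 ≈ -0.14422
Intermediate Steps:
l(P, O) = 6*O (l(P, O) = (2*O)*3 = 6*O)
v(w) = 84*w (v(w) = (6*w)*14 = 84*w)
I = 848 (I = -4*(-212) = 848)
I/v(-70) = 848/((84*(-70))) = 848/(-5880) = 848*(-1/5880) = -106/735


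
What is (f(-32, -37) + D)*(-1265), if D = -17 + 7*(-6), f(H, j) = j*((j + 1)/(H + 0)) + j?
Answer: 1392765/8 ≈ 1.7410e+5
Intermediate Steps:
f(H, j) = j + j*(1 + j)/H (f(H, j) = j*((1 + j)/H) + j = j*(1 + j)/H + j = j + j*(1 + j)/H)
D = -59 (D = -17 - 42 = -59)
(f(-32, -37) + D)*(-1265) = (-37*(1 - 32 - 37)/(-32) - 59)*(-1265) = (-37*(-1/32)*(-68) - 59)*(-1265) = (-629/8 - 59)*(-1265) = -1101/8*(-1265) = 1392765/8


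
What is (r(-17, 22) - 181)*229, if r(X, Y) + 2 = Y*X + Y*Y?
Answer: -16717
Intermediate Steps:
r(X, Y) = -2 + Y² + X*Y (r(X, Y) = -2 + (Y*X + Y*Y) = -2 + (X*Y + Y²) = -2 + (Y² + X*Y) = -2 + Y² + X*Y)
(r(-17, 22) - 181)*229 = ((-2 + 22² - 17*22) - 181)*229 = ((-2 + 484 - 374) - 181)*229 = (108 - 181)*229 = -73*229 = -16717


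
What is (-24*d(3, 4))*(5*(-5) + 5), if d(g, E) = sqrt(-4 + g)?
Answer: 480*I ≈ 480.0*I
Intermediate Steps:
(-24*d(3, 4))*(5*(-5) + 5) = (-24*sqrt(-4 + 3))*(5*(-5) + 5) = (-24*I)*(-25 + 5) = -24*I*(-20) = 480*I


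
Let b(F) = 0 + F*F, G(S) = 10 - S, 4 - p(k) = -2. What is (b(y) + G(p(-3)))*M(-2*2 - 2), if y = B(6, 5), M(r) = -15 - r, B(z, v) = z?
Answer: -360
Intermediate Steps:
p(k) = 6 (p(k) = 4 - 1*(-2) = 4 + 2 = 6)
y = 6
b(F) = F² (b(F) = 0 + F² = F²)
(b(y) + G(p(-3)))*M(-2*2 - 2) = (6² + (10 - 1*6))*(-15 - (-2*2 - 2)) = (36 + (10 - 6))*(-15 - (-4 - 2)) = (36 + 4)*(-15 - 1*(-6)) = 40*(-15 + 6) = 40*(-9) = -360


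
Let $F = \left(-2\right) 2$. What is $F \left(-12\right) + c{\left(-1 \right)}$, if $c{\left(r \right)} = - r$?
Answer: $49$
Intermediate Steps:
$F = -4$
$F \left(-12\right) + c{\left(-1 \right)} = \left(-4\right) \left(-12\right) - -1 = 48 + 1 = 49$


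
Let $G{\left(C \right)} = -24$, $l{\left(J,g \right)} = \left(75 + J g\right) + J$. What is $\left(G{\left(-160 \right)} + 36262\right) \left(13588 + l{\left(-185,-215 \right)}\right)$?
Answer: $1929782214$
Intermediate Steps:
$l{\left(J,g \right)} = 75 + J + J g$
$\left(G{\left(-160 \right)} + 36262\right) \left(13588 + l{\left(-185,-215 \right)}\right) = \left(-24 + 36262\right) \left(13588 - -39665\right) = 36238 \left(13588 + \left(75 - 185 + 39775\right)\right) = 36238 \left(13588 + 39665\right) = 36238 \cdot 53253 = 1929782214$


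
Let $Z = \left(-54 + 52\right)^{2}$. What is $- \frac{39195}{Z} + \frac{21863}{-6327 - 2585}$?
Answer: $- \frac{87348323}{8912} \approx -9801.2$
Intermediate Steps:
$Z = 4$ ($Z = \left(-2\right)^{2} = 4$)
$- \frac{39195}{Z} + \frac{21863}{-6327 - 2585} = - \frac{39195}{4} + \frac{21863}{-6327 - 2585} = \left(-39195\right) \frac{1}{4} + \frac{21863}{-8912} = - \frac{39195}{4} + 21863 \left(- \frac{1}{8912}\right) = - \frac{39195}{4} - \frac{21863}{8912} = - \frac{87348323}{8912}$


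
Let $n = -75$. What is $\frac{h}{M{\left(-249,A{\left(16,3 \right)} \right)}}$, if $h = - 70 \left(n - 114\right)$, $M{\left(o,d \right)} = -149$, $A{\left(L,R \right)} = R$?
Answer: $- \frac{13230}{149} \approx -88.792$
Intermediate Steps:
$h = 13230$ ($h = - 70 \left(-75 - 114\right) = \left(-70\right) \left(-189\right) = 13230$)
$\frac{h}{M{\left(-249,A{\left(16,3 \right)} \right)}} = \frac{13230}{-149} = 13230 \left(- \frac{1}{149}\right) = - \frac{13230}{149}$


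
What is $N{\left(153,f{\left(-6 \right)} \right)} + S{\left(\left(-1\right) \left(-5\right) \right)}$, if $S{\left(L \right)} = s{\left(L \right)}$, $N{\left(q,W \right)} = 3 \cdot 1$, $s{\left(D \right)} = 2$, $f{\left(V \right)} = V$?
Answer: $5$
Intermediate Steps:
$N{\left(q,W \right)} = 3$
$S{\left(L \right)} = 2$
$N{\left(153,f{\left(-6 \right)} \right)} + S{\left(\left(-1\right) \left(-5\right) \right)} = 3 + 2 = 5$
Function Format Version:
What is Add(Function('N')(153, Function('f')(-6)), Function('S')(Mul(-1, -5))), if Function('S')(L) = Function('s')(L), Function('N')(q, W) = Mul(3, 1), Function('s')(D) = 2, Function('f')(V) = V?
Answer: 5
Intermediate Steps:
Function('N')(q, W) = 3
Function('S')(L) = 2
Add(Function('N')(153, Function('f')(-6)), Function('S')(Mul(-1, -5))) = Add(3, 2) = 5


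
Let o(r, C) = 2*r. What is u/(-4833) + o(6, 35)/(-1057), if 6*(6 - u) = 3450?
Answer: 543437/5108481 ≈ 0.10638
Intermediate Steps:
u = -569 (u = 6 - ⅙*3450 = 6 - 575 = -569)
u/(-4833) + o(6, 35)/(-1057) = -569/(-4833) + (2*6)/(-1057) = -569*(-1/4833) + 12*(-1/1057) = 569/4833 - 12/1057 = 543437/5108481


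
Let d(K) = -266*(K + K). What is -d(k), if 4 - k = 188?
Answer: -97888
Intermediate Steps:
k = -184 (k = 4 - 1*188 = 4 - 188 = -184)
d(K) = -532*K
-d(k) = -(-532)*(-184) = -1*97888 = -97888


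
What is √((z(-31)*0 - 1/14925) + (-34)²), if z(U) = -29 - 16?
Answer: √10300219503/2985 ≈ 34.000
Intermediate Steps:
z(U) = -45
√((z(-31)*0 - 1/14925) + (-34)²) = √((-45*0 - 1/14925) + (-34)²) = √((0 - 1*1/14925) + 1156) = √((0 - 1/14925) + 1156) = √(-1/14925 + 1156) = √(17253299/14925) = √10300219503/2985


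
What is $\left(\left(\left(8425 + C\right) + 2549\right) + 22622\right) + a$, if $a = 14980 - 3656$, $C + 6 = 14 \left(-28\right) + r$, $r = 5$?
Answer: $44527$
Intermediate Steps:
$C = -393$ ($C = -6 + \left(14 \left(-28\right) + 5\right) = -6 + \left(-392 + 5\right) = -6 - 387 = -393$)
$a = 11324$ ($a = 14980 - 3656 = 11324$)
$\left(\left(\left(8425 + C\right) + 2549\right) + 22622\right) + a = \left(\left(\left(8425 - 393\right) + 2549\right) + 22622\right) + 11324 = \left(\left(8032 + 2549\right) + 22622\right) + 11324 = \left(10581 + 22622\right) + 11324 = 33203 + 11324 = 44527$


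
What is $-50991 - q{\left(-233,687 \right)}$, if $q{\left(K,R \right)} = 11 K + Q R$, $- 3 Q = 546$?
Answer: $76606$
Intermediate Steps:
$Q = -182$ ($Q = \left(- \frac{1}{3}\right) 546 = -182$)
$q{\left(K,R \right)} = - 182 R + 11 K$ ($q{\left(K,R \right)} = 11 K - 182 R = - 182 R + 11 K$)
$-50991 - q{\left(-233,687 \right)} = -50991 - \left(\left(-182\right) 687 + 11 \left(-233\right)\right) = -50991 - \left(-125034 - 2563\right) = -50991 - -127597 = -50991 + 127597 = 76606$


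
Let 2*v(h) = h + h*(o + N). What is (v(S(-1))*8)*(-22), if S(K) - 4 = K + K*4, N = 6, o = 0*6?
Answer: 616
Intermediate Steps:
o = 0
S(K) = 4 + 5*K (S(K) = 4 + (K + K*4) = 4 + (K + 4*K) = 4 + 5*K)
v(h) = 7*h/2 (v(h) = (h + h*(0 + 6))/2 = (h + h*6)/2 = (h + 6*h)/2 = (7*h)/2 = 7*h/2)
(v(S(-1))*8)*(-22) = ((7*(4 + 5*(-1))/2)*8)*(-22) = ((7*(4 - 5)/2)*8)*(-22) = (((7/2)*(-1))*8)*(-22) = -7/2*8*(-22) = -28*(-22) = 616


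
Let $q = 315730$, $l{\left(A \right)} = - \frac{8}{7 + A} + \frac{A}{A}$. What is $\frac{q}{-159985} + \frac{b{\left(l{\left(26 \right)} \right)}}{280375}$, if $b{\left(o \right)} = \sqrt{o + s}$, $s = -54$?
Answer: $- \frac{63146}{31997} + \frac{i \sqrt{57981}}{9252375} \approx -1.9735 + 2.6025 \cdot 10^{-5} i$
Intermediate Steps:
$l{\left(A \right)} = 1 - \frac{8}{7 + A}$ ($l{\left(A \right)} = - \frac{8}{7 + A} + 1 = 1 - \frac{8}{7 + A}$)
$b{\left(o \right)} = \sqrt{-54 + o}$ ($b{\left(o \right)} = \sqrt{o - 54} = \sqrt{-54 + o}$)
$\frac{q}{-159985} + \frac{b{\left(l{\left(26 \right)} \right)}}{280375} = \frac{315730}{-159985} + \frac{\sqrt{-54 + \frac{-1 + 26}{7 + 26}}}{280375} = 315730 \left(- \frac{1}{159985}\right) + \sqrt{-54 + \frac{1}{33} \cdot 25} \cdot \frac{1}{280375} = - \frac{63146}{31997} + \sqrt{-54 + \frac{1}{33} \cdot 25} \cdot \frac{1}{280375} = - \frac{63146}{31997} + \sqrt{-54 + \frac{25}{33}} \cdot \frac{1}{280375} = - \frac{63146}{31997} + \sqrt{- \frac{1757}{33}} \cdot \frac{1}{280375} = - \frac{63146}{31997} + \frac{i \sqrt{57981}}{33} \cdot \frac{1}{280375} = - \frac{63146}{31997} + \frac{i \sqrt{57981}}{9252375}$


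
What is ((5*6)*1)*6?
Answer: 180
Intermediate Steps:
((5*6)*1)*6 = (30*1)*6 = 30*6 = 180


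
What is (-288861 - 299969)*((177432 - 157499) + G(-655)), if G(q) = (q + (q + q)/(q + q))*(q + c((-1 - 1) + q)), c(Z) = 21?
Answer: -255887264270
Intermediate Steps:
G(q) = (1 + q)*(21 + q) (G(q) = (q + (q + q)/(q + q))*(q + 21) = (q + (2*q)/((2*q)))*(21 + q) = (q + (2*q)*(1/(2*q)))*(21 + q) = (q + 1)*(21 + q) = (1 + q)*(21 + q))
(-288861 - 299969)*((177432 - 157499) + G(-655)) = (-288861 - 299969)*((177432 - 157499) + (21 + (-655)**2 + 22*(-655))) = -588830*(19933 + (21 + 429025 - 14410)) = -588830*(19933 + 414636) = -588830*434569 = -255887264270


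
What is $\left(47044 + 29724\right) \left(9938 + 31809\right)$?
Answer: $3204833696$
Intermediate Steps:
$\left(47044 + 29724\right) \left(9938 + 31809\right) = 76768 \cdot 41747 = 3204833696$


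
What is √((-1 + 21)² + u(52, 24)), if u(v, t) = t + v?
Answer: 2*√119 ≈ 21.817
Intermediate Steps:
√((-1 + 21)² + u(52, 24)) = √((-1 + 21)² + (24 + 52)) = √(20² + 76) = √(400 + 76) = √476 = 2*√119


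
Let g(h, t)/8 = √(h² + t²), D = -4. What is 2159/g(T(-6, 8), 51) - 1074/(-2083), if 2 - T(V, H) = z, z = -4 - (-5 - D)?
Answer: 1074/2083 + 2159*√2626/21008 ≈ 5.7820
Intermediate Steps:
z = -3 (z = -4 - (-5 - 1*(-4)) = -4 - (-5 + 4) = -4 - 1*(-1) = -4 + 1 = -3)
T(V, H) = 5 (T(V, H) = 2 - 1*(-3) = 2 + 3 = 5)
g(h, t) = 8*√(h² + t²)
2159/g(T(-6, 8), 51) - 1074/(-2083) = 2159/((8*√(5² + 51²))) - 1074/(-2083) = 2159/((8*√(25 + 2601))) - 1074*(-1/2083) = 2159/((8*√2626)) + 1074/2083 = 2159*(√2626/21008) + 1074/2083 = 2159*√2626/21008 + 1074/2083 = 1074/2083 + 2159*√2626/21008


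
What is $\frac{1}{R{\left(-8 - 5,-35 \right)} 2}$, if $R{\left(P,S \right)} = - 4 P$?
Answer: $\frac{1}{104} \approx 0.0096154$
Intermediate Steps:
$\frac{1}{R{\left(-8 - 5,-35 \right)} 2} = \frac{1}{- 4 \left(-8 - 5\right) 2} = \frac{1}{\left(-4\right) \left(-13\right) 2} = \frac{1}{52 \cdot 2} = \frac{1}{104}$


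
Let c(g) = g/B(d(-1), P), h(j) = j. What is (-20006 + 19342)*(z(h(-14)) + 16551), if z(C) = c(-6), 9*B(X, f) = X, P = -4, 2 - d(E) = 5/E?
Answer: -76893192/7 ≈ -1.0985e+7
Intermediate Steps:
d(E) = 2 - 5/E
B(X, f) = X/9
c(g) = 9*g/7 (c(g) = g/(((2 - 5/(-1))/9)) = g/(((2 - 5*(-1))/9)) = g/(((2 + 5)/9)) = g/(((⅑)*7)) = g/(7/9) = g*(9/7) = 9*g/7)
z(C) = -54/7 (z(C) = (9/7)*(-6) = -54/7)
(-20006 + 19342)*(z(h(-14)) + 16551) = (-20006 + 19342)*(-54/7 + 16551) = -664*115803/7 = -76893192/7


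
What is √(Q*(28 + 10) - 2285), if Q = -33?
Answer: I*√3539 ≈ 59.49*I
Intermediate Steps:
√(Q*(28 + 10) - 2285) = √(-33*(28 + 10) - 2285) = √(-33*38 - 2285) = √(-1254 - 2285) = √(-3539) = I*√3539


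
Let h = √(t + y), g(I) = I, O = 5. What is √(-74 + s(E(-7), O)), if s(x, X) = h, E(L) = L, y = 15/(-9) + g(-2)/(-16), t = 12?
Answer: √(-2664 + 3*√1506)/6 ≈ 8.4123*I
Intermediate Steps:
y = -37/24 (y = 15/(-9) - 2/(-16) = 15*(-⅑) - 2*(-1/16) = -5/3 + ⅛ = -37/24 ≈ -1.5417)
h = √1506/12 (h = √(12 - 37/24) = √(251/24) = √1506/12 ≈ 3.2339)
s(x, X) = √1506/12
√(-74 + s(E(-7), O)) = √(-74 + √1506/12)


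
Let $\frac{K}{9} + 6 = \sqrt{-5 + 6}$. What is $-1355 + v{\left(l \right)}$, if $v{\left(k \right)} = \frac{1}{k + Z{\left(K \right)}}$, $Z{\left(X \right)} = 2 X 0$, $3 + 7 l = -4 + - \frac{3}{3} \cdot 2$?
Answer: $- \frac{12202}{9} \approx -1355.8$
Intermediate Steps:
$l = - \frac{9}{7}$ ($l = - \frac{3}{7} + \frac{-4 + - \frac{3}{3} \cdot 2}{7} = - \frac{3}{7} + \frac{-4 + \left(-3\right) \frac{1}{3} \cdot 2}{7} = - \frac{3}{7} + \frac{-4 - 2}{7} = - \frac{3}{7} + \frac{1}{7} \left(-6\right) = - \frac{3}{7} - \frac{6}{7} = - \frac{9}{7} \approx -1.2857$)
$K = -45$ ($K = -54 + 9 \sqrt{-5 + 6} = -54 + 9 \sqrt{1} = -54 + 9 \cdot 1 = -54 + 9 = -45$)
$Z{\left(X \right)} = 0$
$v{\left(k \right)} = \frac{1}{k}$ ($v{\left(k \right)} = \frac{1}{k + 0} = \frac{1}{k}$)
$-1355 + v{\left(l \right)} = -1355 + \frac{1}{- \frac{9}{7}} = -1355 - \frac{7}{9} = - \frac{12202}{9}$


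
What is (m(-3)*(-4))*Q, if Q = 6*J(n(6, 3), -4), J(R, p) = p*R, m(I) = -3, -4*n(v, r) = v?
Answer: 432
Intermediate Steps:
n(v, r) = -v/4
J(R, p) = R*p
Q = 36 (Q = 6*(-¼*6*(-4)) = 6*(-3/2*(-4)) = 6*6 = 36)
(m(-3)*(-4))*Q = -3*(-4)*36 = 12*36 = 432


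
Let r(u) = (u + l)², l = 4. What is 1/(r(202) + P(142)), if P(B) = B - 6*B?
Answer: 1/41726 ≈ 2.3966e-5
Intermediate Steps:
r(u) = (4 + u)² (r(u) = (u + 4)² = (4 + u)²)
P(B) = -5*B
1/(r(202) + P(142)) = 1/((4 + 202)² - 5*142) = 1/(206² - 710) = 1/(42436 - 710) = 1/41726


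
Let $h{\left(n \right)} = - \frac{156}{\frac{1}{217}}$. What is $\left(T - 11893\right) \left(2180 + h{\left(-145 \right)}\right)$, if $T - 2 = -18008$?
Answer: $946961128$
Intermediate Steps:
$T = -18006$ ($T = 2 - 18008 = -18006$)
$h{\left(n \right)} = -33852$ ($h{\left(n \right)} = - 156 \frac{1}{\frac{1}{217}} = \left(-156\right) 217 = -33852$)
$\left(T - 11893\right) \left(2180 + h{\left(-145 \right)}\right) = \left(-18006 - 11893\right) \left(2180 - 33852\right) = \left(-18006 + \left(-16142 + 4249\right)\right) \left(-31672\right) = \left(-18006 - 11893\right) \left(-31672\right) = \left(-29899\right) \left(-31672\right) = 946961128$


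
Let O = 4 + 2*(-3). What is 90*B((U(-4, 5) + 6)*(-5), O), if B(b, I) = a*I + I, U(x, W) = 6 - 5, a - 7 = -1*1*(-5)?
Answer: -2340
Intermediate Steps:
a = 12 (a = 7 - 1*1*(-5) = 7 - 1*(-5) = 7 + 5 = 12)
U(x, W) = 1
O = -2 (O = 4 - 6 = -2)
B(b, I) = 13*I (B(b, I) = 12*I + I = 13*I)
90*B((U(-4, 5) + 6)*(-5), O) = 90*(13*(-2)) = 90*(-26) = -2340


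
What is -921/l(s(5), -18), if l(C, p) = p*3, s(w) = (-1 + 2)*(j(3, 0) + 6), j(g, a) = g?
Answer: 307/18 ≈ 17.056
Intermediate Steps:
s(w) = 9 (s(w) = (-1 + 2)*(3 + 6) = 1*9 = 9)
l(C, p) = 3*p
-921/l(s(5), -18) = -921/(3*(-18)) = -921/(-54) = -921*(-1/54) = 307/18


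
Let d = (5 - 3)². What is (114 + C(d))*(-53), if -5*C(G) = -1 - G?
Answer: -6095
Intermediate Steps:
d = 4 (d = 2² = 4)
C(G) = ⅕ + G/5 (C(G) = -(-1 - G)/5 = ⅕ + G/5)
(114 + C(d))*(-53) = (114 + (⅕ + (⅕)*4))*(-53) = (114 + (⅕ + ⅘))*(-53) = (114 + 1)*(-53) = 115*(-53) = -6095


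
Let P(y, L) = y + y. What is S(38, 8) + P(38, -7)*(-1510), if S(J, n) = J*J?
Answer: -113316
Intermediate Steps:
P(y, L) = 2*y
S(J, n) = J²
S(38, 8) + P(38, -7)*(-1510) = 38² + (2*38)*(-1510) = 1444 + 76*(-1510) = 1444 - 114760 = -113316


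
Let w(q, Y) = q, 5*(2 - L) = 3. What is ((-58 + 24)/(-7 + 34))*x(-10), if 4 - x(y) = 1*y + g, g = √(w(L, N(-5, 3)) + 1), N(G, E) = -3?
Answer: -476/27 + 68*√15/135 ≈ -15.679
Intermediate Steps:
L = 7/5 (L = 2 - ⅕*3 = 2 - ⅗ = 7/5 ≈ 1.4000)
g = 2*√15/5 (g = √(7/5 + 1) = √(12/5) = 2*√15/5 ≈ 1.5492)
x(y) = 4 - y - 2*√15/5 (x(y) = 4 - (1*y + 2*√15/5) = 4 - (y + 2*√15/5) = 4 + (-y - 2*√15/5) = 4 - y - 2*√15/5)
((-58 + 24)/(-7 + 34))*x(-10) = ((-58 + 24)/(-7 + 34))*(4 - 1*(-10) - 2*√15/5) = (-34/27)*(4 + 10 - 2*√15/5) = (-34*1/27)*(14 - 2*√15/5) = -34*(14 - 2*√15/5)/27 = -476/27 + 68*√15/135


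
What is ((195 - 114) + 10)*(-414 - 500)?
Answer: -83174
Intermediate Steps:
((195 - 114) + 10)*(-414 - 500) = (81 + 10)*(-914) = 91*(-914) = -83174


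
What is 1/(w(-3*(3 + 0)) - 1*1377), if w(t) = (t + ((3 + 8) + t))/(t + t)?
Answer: -18/24779 ≈ -0.00072642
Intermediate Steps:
w(t) = (11 + 2*t)/(2*t) (w(t) = (t + (11 + t))/((2*t)) = (11 + 2*t)*(1/(2*t)) = (11 + 2*t)/(2*t))
1/(w(-3*(3 + 0)) - 1*1377) = 1/((11/2 - 3*(3 + 0))/((-3*(3 + 0))) - 1*1377) = 1/((11/2 - 3*3)/((-3*3)) - 1377) = 1/((11/2 - 9)/(-9) - 1377) = 1/(-⅑*(-7/2) - 1377) = 1/(7/18 - 1377) = 1/(-24779/18) = -18/24779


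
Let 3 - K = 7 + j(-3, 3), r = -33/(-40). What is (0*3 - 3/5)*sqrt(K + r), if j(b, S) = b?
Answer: -3*I*sqrt(70)/100 ≈ -0.251*I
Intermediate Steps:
r = 33/40 (r = -33*(-1/40) = 33/40 ≈ 0.82500)
K = -1 (K = 3 - (7 - 3) = 3 - 1*4 = 3 - 4 = -1)
(0*3 - 3/5)*sqrt(K + r) = (0*3 - 3/5)*sqrt(-1 + 33/40) = (0 - 3*1/5)*sqrt(-7/40) = (0 - 3/5)*(I*sqrt(70)/20) = -3*I*sqrt(70)/100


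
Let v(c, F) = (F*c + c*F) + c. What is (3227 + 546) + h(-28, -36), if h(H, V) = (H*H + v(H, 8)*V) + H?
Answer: 21665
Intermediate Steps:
v(c, F) = c + 2*F*c (v(c, F) = (F*c + F*c) + c = 2*F*c + c = c + 2*F*c)
h(H, V) = H + H**2 + 17*H*V (h(H, V) = (H*H + (H*(1 + 2*8))*V) + H = (H**2 + (H*(1 + 16))*V) + H = (H**2 + (H*17)*V) + H = (H**2 + (17*H)*V) + H = (H**2 + 17*H*V) + H = H + H**2 + 17*H*V)
(3227 + 546) + h(-28, -36) = (3227 + 546) - 28*(1 - 28 + 17*(-36)) = 3773 - 28*(1 - 28 - 612) = 3773 - 28*(-639) = 3773 + 17892 = 21665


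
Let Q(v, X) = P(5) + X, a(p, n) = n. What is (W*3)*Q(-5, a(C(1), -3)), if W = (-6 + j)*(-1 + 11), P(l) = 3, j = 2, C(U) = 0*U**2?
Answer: 0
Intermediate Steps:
C(U) = 0
Q(v, X) = 3 + X
W = -40 (W = (-6 + 2)*(-1 + 11) = -4*10 = -40)
(W*3)*Q(-5, a(C(1), -3)) = (-40*3)*(3 - 3) = -120*0 = 0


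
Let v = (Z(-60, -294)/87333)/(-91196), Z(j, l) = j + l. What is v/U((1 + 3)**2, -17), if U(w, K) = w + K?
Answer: -59/1327403378 ≈ -4.4448e-8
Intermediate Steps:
U(w, K) = K + w
v = 59/1327403378 (v = ((-60 - 294)/87333)/(-91196) = -354*1/87333*(-1/91196) = -118/29111*(-1/91196) = 59/1327403378 ≈ 4.4448e-8)
v/U((1 + 3)**2, -17) = 59/(1327403378*(-17 + (1 + 3)**2)) = 59/(1327403378*(-17 + 4**2)) = 59/(1327403378*(-17 + 16)) = (59/1327403378)/(-1) = (59/1327403378)*(-1) = -59/1327403378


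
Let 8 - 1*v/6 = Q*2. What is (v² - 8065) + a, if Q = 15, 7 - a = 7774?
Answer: 1592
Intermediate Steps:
a = -7767 (a = 7 - 1*7774 = 7 - 7774 = -7767)
v = -132 (v = 48 - 90*2 = 48 - 6*30 = 48 - 180 = -132)
(v² - 8065) + a = ((-132)² - 8065) - 7767 = (17424 - 8065) - 7767 = 9359 - 7767 = 1592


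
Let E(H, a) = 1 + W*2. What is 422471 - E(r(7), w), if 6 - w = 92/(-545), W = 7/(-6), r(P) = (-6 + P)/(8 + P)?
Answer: 1267417/3 ≈ 4.2247e+5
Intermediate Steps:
r(P) = (-6 + P)/(8 + P)
W = -7/6 (W = 7*(-1/6) = -7/6 ≈ -1.1667)
w = 3362/545 (w = 6 - 92/(-545) = 6 - 92*(-1)/545 = 6 - 1*(-92/545) = 6 + 92/545 = 3362/545 ≈ 6.1688)
E(H, a) = -4/3 (E(H, a) = 1 - 7/6*2 = 1 - 7/3 = -4/3)
422471 - E(r(7), w) = 422471 - 1*(-4/3) = 422471 + 4/3 = 1267417/3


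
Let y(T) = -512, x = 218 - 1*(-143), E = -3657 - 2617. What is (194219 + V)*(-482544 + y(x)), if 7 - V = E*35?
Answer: -199896301696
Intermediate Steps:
E = -6274
x = 361 (x = 218 + 143 = 361)
V = 219597 (V = 7 - (-6274)*35 = 7 - 1*(-219590) = 7 + 219590 = 219597)
(194219 + V)*(-482544 + y(x)) = (194219 + 219597)*(-482544 - 512) = 413816*(-483056) = -199896301696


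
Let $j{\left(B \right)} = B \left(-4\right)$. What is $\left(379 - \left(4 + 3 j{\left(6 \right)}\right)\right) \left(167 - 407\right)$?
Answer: $-107280$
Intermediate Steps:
$j{\left(B \right)} = - 4 B$
$\left(379 - \left(4 + 3 j{\left(6 \right)}\right)\right) \left(167 - 407\right) = \left(379 - \left(4 + 3 \left(\left(-4\right) 6\right)\right)\right) \left(167 - 407\right) = \left(379 - -68\right) \left(-240\right) = \left(379 + \left(-4 + 72\right)\right) \left(-240\right) = \left(379 + 68\right) \left(-240\right) = 447 \left(-240\right) = -107280$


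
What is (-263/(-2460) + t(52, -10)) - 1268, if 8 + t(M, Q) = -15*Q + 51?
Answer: -2644237/2460 ≈ -1074.9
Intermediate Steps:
t(M, Q) = 43 - 15*Q (t(M, Q) = -8 + (-15*Q + 51) = -8 + (51 - 15*Q) = 43 - 15*Q)
(-263/(-2460) + t(52, -10)) - 1268 = (-263/(-2460) + (43 - 15*(-10))) - 1268 = (-263*(-1/2460) + (43 + 150)) - 1268 = (263/2460 + 193) - 1268 = 475043/2460 - 1268 = -2644237/2460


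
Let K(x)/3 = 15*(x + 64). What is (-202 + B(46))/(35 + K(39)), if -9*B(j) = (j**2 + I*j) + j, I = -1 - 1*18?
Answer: -1553/21015 ≈ -0.073900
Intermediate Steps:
K(x) = 2880 + 45*x (K(x) = 3*(15*(x + 64)) = 3*(15*(64 + x)) = 3*(960 + 15*x) = 2880 + 45*x)
I = -19 (I = -1 - 18 = -19)
B(j) = 2*j - j**2/9 (B(j) = -((j**2 - 19*j) + j)/9 = -(j**2 - 18*j)/9 = 2*j - j**2/9)
(-202 + B(46))/(35 + K(39)) = (-202 + (1/9)*46*(18 - 1*46))/(35 + (2880 + 45*39)) = (-202 + (1/9)*46*(18 - 46))/(35 + (2880 + 1755)) = (-202 + (1/9)*46*(-28))/(35 + 4635) = (-202 - 1288/9)/4670 = -3106/9*1/4670 = -1553/21015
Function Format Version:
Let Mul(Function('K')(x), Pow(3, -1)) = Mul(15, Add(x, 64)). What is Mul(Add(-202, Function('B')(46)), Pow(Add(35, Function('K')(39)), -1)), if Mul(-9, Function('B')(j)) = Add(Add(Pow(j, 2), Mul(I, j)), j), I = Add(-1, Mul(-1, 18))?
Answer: Rational(-1553, 21015) ≈ -0.073900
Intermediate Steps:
Function('K')(x) = Add(2880, Mul(45, x)) (Function('K')(x) = Mul(3, Mul(15, Add(x, 64))) = Mul(3, Mul(15, Add(64, x))) = Mul(3, Add(960, Mul(15, x))) = Add(2880, Mul(45, x)))
I = -19 (I = Add(-1, -18) = -19)
Function('B')(j) = Add(Mul(2, j), Mul(Rational(-1, 9), Pow(j, 2))) (Function('B')(j) = Mul(Rational(-1, 9), Add(Add(Pow(j, 2), Mul(-19, j)), j)) = Mul(Rational(-1, 9), Add(Pow(j, 2), Mul(-18, j))) = Add(Mul(2, j), Mul(Rational(-1, 9), Pow(j, 2))))
Mul(Add(-202, Function('B')(46)), Pow(Add(35, Function('K')(39)), -1)) = Mul(Add(-202, Mul(Rational(1, 9), 46, Add(18, Mul(-1, 46)))), Pow(Add(35, Add(2880, Mul(45, 39))), -1)) = Mul(Add(-202, Mul(Rational(1, 9), 46, Add(18, -46))), Pow(Add(35, Add(2880, 1755)), -1)) = Mul(Add(-202, Mul(Rational(1, 9), 46, -28)), Pow(Add(35, 4635), -1)) = Mul(Add(-202, Rational(-1288, 9)), Pow(4670, -1)) = Mul(Rational(-3106, 9), Rational(1, 4670)) = Rational(-1553, 21015)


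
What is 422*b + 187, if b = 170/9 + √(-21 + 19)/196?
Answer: 73423/9 + 211*I*√2/98 ≈ 8158.1 + 3.0449*I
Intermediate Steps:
b = 170/9 + I*√2/196 (b = 170*(⅑) + √(-2)*(1/196) = 170/9 + (I*√2)*(1/196) = 170/9 + I*√2/196 ≈ 18.889 + 0.0072154*I)
422*b + 187 = 422*(170/9 + I*√2/196) + 187 = (71740/9 + 211*I*√2/98) + 187 = 73423/9 + 211*I*√2/98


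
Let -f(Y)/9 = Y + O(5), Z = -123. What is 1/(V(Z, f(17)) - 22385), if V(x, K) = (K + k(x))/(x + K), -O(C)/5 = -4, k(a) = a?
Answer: -1/22384 ≈ -4.4675e-5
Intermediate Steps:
O(C) = 20 (O(C) = -5*(-4) = 20)
f(Y) = -180 - 9*Y (f(Y) = -9*(Y + 20) = -9*(20 + Y) = -180 - 9*Y)
V(x, K) = 1 (V(x, K) = (K + x)/(x + K) = (K + x)/(K + x) = 1)
1/(V(Z, f(17)) - 22385) = 1/(1 - 22385) = 1/(-22384) = -1/22384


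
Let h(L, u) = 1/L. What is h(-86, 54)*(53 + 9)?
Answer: -31/43 ≈ -0.72093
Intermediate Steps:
h(-86, 54)*(53 + 9) = (53 + 9)/(-86) = -1/86*62 = -31/43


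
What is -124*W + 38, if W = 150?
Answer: -18562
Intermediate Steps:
-124*W + 38 = -124*150 + 38 = -18600 + 38 = -18562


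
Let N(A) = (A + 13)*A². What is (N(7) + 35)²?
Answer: 1030225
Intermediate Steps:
N(A) = A²*(13 + A) (N(A) = (13 + A)*A² = A²*(13 + A))
(N(7) + 35)² = (7²*(13 + 7) + 35)² = (49*20 + 35)² = (980 + 35)² = 1015² = 1030225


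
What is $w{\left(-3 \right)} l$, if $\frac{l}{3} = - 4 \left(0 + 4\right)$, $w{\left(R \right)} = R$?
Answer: $144$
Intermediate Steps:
$l = -48$ ($l = 3 \left(- 4 \left(0 + 4\right)\right) = 3 \left(\left(-4\right) 4\right) = 3 \left(-16\right) = -48$)
$w{\left(-3 \right)} l = \left(-3\right) \left(-48\right) = 144$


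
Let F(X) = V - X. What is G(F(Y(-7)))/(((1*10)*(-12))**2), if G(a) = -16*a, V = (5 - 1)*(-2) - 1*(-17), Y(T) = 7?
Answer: -1/450 ≈ -0.0022222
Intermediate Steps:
V = 9 (V = 4*(-2) + 17 = -8 + 17 = 9)
F(X) = 9 - X
G(F(Y(-7)))/(((1*10)*(-12))**2) = (-16*(9 - 1*7))/(((1*10)*(-12))**2) = (-16*(9 - 7))/((10*(-12))**2) = (-16*2)/((-120)**2) = -32/14400 = -32*1/14400 = -1/450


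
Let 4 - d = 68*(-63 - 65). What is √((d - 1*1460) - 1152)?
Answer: 4*√381 ≈ 78.077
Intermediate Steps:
d = 8708 (d = 4 - 68*(-63 - 65) = 4 - 68*(-128) = 4 - 1*(-8704) = 4 + 8704 = 8708)
√((d - 1*1460) - 1152) = √((8708 - 1*1460) - 1152) = √((8708 - 1460) - 1152) = √(7248 - 1152) = √6096 = 4*√381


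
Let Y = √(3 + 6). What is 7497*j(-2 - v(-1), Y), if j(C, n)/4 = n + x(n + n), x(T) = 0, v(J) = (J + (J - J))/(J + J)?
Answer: 89964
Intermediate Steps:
v(J) = ½ (v(J) = (J + 0)/((2*J)) = J*(1/(2*J)) = ½)
Y = 3 (Y = √9 = 3)
j(C, n) = 4*n (j(C, n) = 4*(n + 0) = 4*n)
7497*j(-2 - v(-1), Y) = 7497*(4*3) = 7497*12 = 89964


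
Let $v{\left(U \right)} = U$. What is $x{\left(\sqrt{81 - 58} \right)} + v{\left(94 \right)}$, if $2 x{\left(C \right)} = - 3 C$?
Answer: $94 - \frac{3 \sqrt{23}}{2} \approx 86.806$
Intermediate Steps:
$x{\left(C \right)} = - \frac{3 C}{2}$ ($x{\left(C \right)} = \frac{\left(-3\right) C}{2} = - \frac{3 C}{2}$)
$x{\left(\sqrt{81 - 58} \right)} + v{\left(94 \right)} = - \frac{3 \sqrt{81 - 58}}{2} + 94 = - \frac{3 \sqrt{23}}{2} + 94 = 94 - \frac{3 \sqrt{23}}{2}$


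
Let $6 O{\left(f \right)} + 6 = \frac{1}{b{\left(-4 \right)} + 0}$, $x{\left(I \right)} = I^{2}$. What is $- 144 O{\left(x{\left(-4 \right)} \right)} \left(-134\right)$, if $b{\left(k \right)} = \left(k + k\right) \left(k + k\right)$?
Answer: $- \frac{76983}{4} \approx -19246.0$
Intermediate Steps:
$b{\left(k \right)} = 4 k^{2}$ ($b{\left(k \right)} = 2 k 2 k = 4 k^{2}$)
$O{\left(f \right)} = - \frac{383}{384}$ ($O{\left(f \right)} = -1 + \frac{1}{6 \left(4 \left(-4\right)^{2} + 0\right)} = -1 + \frac{1}{6 \left(4 \cdot 16 + 0\right)} = -1 + \frac{1}{6 \left(64 + 0\right)} = -1 + \frac{1}{6 \cdot 64} = -1 + \frac{1}{6} \cdot \frac{1}{64} = -1 + \frac{1}{384} = - \frac{383}{384}$)
$- 144 O{\left(x{\left(-4 \right)} \right)} \left(-134\right) = \left(-144\right) \left(- \frac{383}{384}\right) \left(-134\right) = \frac{1149}{8} \left(-134\right) = - \frac{76983}{4}$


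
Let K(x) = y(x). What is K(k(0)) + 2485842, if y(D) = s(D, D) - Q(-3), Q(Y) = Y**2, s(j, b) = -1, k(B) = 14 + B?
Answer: 2485832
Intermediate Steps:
y(D) = -10 (y(D) = -1 - 1*(-3)**2 = -1 - 1*9 = -1 - 9 = -10)
K(x) = -10
K(k(0)) + 2485842 = -10 + 2485842 = 2485832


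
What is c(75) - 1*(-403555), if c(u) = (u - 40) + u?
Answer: 403665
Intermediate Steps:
c(u) = -40 + 2*u (c(u) = (-40 + u) + u = -40 + 2*u)
c(75) - 1*(-403555) = (-40 + 2*75) - 1*(-403555) = (-40 + 150) + 403555 = 110 + 403555 = 403665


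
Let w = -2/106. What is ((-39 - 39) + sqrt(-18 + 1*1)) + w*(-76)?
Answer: -4058/53 + I*sqrt(17) ≈ -76.566 + 4.1231*I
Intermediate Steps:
w = -1/53 (w = -2*1/106 = -1/53 ≈ -0.018868)
((-39 - 39) + sqrt(-18 + 1*1)) + w*(-76) = ((-39 - 39) + sqrt(-18 + 1*1)) - 1/53*(-76) = (-78 + sqrt(-18 + 1)) + 76/53 = (-78 + sqrt(-17)) + 76/53 = (-78 + I*sqrt(17)) + 76/53 = -4058/53 + I*sqrt(17)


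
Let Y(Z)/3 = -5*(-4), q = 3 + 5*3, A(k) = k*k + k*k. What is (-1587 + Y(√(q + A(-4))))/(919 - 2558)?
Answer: 1527/1639 ≈ 0.93167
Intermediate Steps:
A(k) = 2*k² (A(k) = k² + k² = 2*k²)
q = 18 (q = 3 + 15 = 18)
Y(Z) = 60 (Y(Z) = 3*(-5*(-4)) = 3*20 = 60)
(-1587 + Y(√(q + A(-4))))/(919 - 2558) = (-1587 + 60)/(919 - 2558) = -1527/(-1639) = -1527*(-1/1639) = 1527/1639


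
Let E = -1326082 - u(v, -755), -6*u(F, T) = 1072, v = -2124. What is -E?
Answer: 3977710/3 ≈ 1.3259e+6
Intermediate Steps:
u(F, T) = -536/3 (u(F, T) = -1/6*1072 = -536/3)
E = -3977710/3 (E = -1326082 - 1*(-536/3) = -1326082 + 536/3 = -3977710/3 ≈ -1.3259e+6)
-E = -1*(-3977710/3) = 3977710/3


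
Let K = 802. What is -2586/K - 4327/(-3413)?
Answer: -2677882/1368613 ≈ -1.9566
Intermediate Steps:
-2586/K - 4327/(-3413) = -2586/802 - 4327/(-3413) = -2586*1/802 - 4327*(-1/3413) = -1293/401 + 4327/3413 = -2677882/1368613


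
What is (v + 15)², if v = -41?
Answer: 676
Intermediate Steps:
(v + 15)² = (-41 + 15)² = (-26)² = 676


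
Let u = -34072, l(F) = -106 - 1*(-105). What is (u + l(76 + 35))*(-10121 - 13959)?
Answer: 820477840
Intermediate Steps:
l(F) = -1 (l(F) = -106 + 105 = -1)
(u + l(76 + 35))*(-10121 - 13959) = (-34072 - 1)*(-10121 - 13959) = -34073*(-24080) = 820477840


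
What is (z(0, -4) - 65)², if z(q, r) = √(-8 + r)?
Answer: 4213 - 260*I*√3 ≈ 4213.0 - 450.33*I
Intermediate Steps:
(z(0, -4) - 65)² = (√(-8 - 4) - 65)² = (√(-12) - 65)² = (2*I*√3 - 65)² = (-65 + 2*I*√3)²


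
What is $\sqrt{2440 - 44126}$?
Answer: $i \sqrt{41686} \approx 204.17 i$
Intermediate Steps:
$\sqrt{2440 - 44126} = \sqrt{-41686} = i \sqrt{41686}$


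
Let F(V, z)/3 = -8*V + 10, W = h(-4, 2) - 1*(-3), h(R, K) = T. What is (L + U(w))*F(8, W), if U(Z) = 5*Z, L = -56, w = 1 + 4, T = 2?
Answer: 5022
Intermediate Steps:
h(R, K) = 2
w = 5
W = 5 (W = 2 - 1*(-3) = 2 + 3 = 5)
F(V, z) = 30 - 24*V (F(V, z) = 3*(-8*V + 10) = 3*(10 - 8*V) = 30 - 24*V)
(L + U(w))*F(8, W) = (-56 + 5*5)*(30 - 24*8) = (-56 + 25)*(30 - 192) = -31*(-162) = 5022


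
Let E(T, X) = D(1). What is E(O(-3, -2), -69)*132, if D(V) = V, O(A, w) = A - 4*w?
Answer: 132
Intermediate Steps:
E(T, X) = 1
E(O(-3, -2), -69)*132 = 1*132 = 132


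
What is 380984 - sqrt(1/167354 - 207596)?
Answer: 380984 - I*sqrt(5814216179588982)/167354 ≈ 3.8098e+5 - 455.63*I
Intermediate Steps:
380984 - sqrt(1/167354 - 207596) = 380984 - sqrt(-34742020983/167354) = 380984 - I*sqrt(5814216179588982)/167354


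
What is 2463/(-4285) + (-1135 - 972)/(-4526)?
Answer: -2119043/19393910 ≈ -0.10926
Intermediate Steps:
2463/(-4285) + (-1135 - 972)/(-4526) = 2463*(-1/4285) - 2107*(-1/4526) = -2463/4285 + 2107/4526 = -2119043/19393910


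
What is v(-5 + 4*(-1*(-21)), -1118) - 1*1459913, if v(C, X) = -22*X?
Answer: -1435317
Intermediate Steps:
v(-5 + 4*(-1*(-21)), -1118) - 1*1459913 = -22*(-1118) - 1*1459913 = 24596 - 1459913 = -1435317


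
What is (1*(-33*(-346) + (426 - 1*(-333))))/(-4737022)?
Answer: -12177/4737022 ≈ -0.0025706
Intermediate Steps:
(1*(-33*(-346) + (426 - 1*(-333))))/(-4737022) = (1*(11418 + (426 + 333)))*(-1/4737022) = (1*(11418 + 759))*(-1/4737022) = (1*12177)*(-1/4737022) = 12177*(-1/4737022) = -12177/4737022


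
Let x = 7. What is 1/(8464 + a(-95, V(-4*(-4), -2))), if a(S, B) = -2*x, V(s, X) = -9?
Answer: 1/8450 ≈ 0.00011834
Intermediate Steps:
a(S, B) = -14 (a(S, B) = -2*7 = -14)
1/(8464 + a(-95, V(-4*(-4), -2))) = 1/(8464 - 14) = 1/8450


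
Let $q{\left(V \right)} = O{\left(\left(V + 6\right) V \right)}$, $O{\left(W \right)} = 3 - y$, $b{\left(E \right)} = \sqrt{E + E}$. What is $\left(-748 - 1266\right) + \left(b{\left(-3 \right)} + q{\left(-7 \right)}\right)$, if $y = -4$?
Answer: $-2007 + i \sqrt{6} \approx -2007.0 + 2.4495 i$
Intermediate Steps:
$b{\left(E \right)} = \sqrt{2} \sqrt{E}$ ($b{\left(E \right)} = \sqrt{2 E} = \sqrt{2} \sqrt{E}$)
$O{\left(W \right)} = 7$ ($O{\left(W \right)} = 3 - -4 = 3 + 4 = 7$)
$q{\left(V \right)} = 7$
$\left(-748 - 1266\right) + \left(b{\left(-3 \right)} + q{\left(-7 \right)}\right) = \left(-748 - 1266\right) + \left(\sqrt{2} \sqrt{-3} + 7\right) = -2014 + \left(\sqrt{2} i \sqrt{3} + 7\right) = -2014 + \left(i \sqrt{6} + 7\right) = -2014 + \left(7 + i \sqrt{6}\right) = -2007 + i \sqrt{6}$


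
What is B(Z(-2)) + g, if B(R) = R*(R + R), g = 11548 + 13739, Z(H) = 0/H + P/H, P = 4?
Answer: 25295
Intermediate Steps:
Z(H) = 4/H (Z(H) = 0/H + 4/H = 0 + 4/H = 4/H)
g = 25287
B(R) = 2*R² (B(R) = R*(2*R) = 2*R²)
B(Z(-2)) + g = 2*(4/(-2))² + 25287 = 2*(4*(-½))² + 25287 = 2*(-2)² + 25287 = 2*4 + 25287 = 8 + 25287 = 25295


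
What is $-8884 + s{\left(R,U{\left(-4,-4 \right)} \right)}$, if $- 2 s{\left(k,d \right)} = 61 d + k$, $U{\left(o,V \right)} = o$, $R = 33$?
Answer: $- \frac{17557}{2} \approx -8778.5$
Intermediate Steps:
$s{\left(k,d \right)} = - \frac{61 d}{2} - \frac{k}{2}$ ($s{\left(k,d \right)} = - \frac{61 d + k}{2} = - \frac{k + 61 d}{2} = - \frac{61 d}{2} - \frac{k}{2}$)
$-8884 + s{\left(R,U{\left(-4,-4 \right)} \right)} = -8884 - - \frac{211}{2} = -8884 + \left(122 - \frac{33}{2}\right) = -8884 + \frac{211}{2} = - \frac{17557}{2}$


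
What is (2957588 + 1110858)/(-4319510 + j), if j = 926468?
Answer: -2034223/1696521 ≈ -1.1991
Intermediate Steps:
(2957588 + 1110858)/(-4319510 + j) = (2957588 + 1110858)/(-4319510 + 926468) = 4068446/(-3393042) = 4068446*(-1/3393042) = -2034223/1696521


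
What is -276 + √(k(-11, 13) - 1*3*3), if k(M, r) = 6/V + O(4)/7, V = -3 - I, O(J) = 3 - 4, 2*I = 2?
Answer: -276 + I*√2086/14 ≈ -276.0 + 3.2623*I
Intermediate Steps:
I = 1 (I = (½)*2 = 1)
O(J) = -1
V = -4 (V = -3 - 1*1 = -3 - 1 = -4)
k(M, r) = -23/14 (k(M, r) = 6/(-4) - 1/7 = 6*(-¼) - 1*⅐ = -3/2 - ⅐ = -23/14)
-276 + √(k(-11, 13) - 1*3*3) = -276 + √(-23/14 - 1*3*3) = -276 + √(-23/14 - 3*3) = -276 + √(-23/14 - 9) = -276 + √(-149/14) = -276 + I*√2086/14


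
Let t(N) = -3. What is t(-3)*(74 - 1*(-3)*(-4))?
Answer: -186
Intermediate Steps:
t(-3)*(74 - 1*(-3)*(-4)) = -3*(74 - 1*(-3)*(-4)) = -3*(74 + 3*(-4)) = -3*(74 - 12) = -3*62 = -186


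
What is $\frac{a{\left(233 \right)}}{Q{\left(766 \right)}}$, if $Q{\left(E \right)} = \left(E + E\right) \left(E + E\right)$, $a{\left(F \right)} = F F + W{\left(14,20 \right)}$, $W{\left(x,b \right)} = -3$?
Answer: $\frac{27143}{1173512} \approx 0.02313$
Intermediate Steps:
$a{\left(F \right)} = -3 + F^{2}$ ($a{\left(F \right)} = F F - 3 = F^{2} - 3 = -3 + F^{2}$)
$Q{\left(E \right)} = 4 E^{2}$ ($Q{\left(E \right)} = 2 E 2 E = 4 E^{2}$)
$\frac{a{\left(233 \right)}}{Q{\left(766 \right)}} = \frac{-3 + 233^{2}}{4 \cdot 766^{2}} = \frac{-3 + 54289}{4 \cdot 586756} = \frac{54286}{2347024} = 54286 \cdot \frac{1}{2347024} = \frac{27143}{1173512}$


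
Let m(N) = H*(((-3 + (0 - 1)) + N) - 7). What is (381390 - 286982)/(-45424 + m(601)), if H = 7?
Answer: -47204/20647 ≈ -2.2862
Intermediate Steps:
m(N) = -77 + 7*N (m(N) = 7*(((-3 + (0 - 1)) + N) - 7) = 7*(((-3 - 1) + N) - 7) = 7*((-4 + N) - 7) = 7*(-11 + N) = -77 + 7*N)
(381390 - 286982)/(-45424 + m(601)) = (381390 - 286982)/(-45424 + (-77 + 7*601)) = 94408/(-45424 + (-77 + 4207)) = 94408/(-45424 + 4130) = 94408/(-41294) = 94408*(-1/41294) = -47204/20647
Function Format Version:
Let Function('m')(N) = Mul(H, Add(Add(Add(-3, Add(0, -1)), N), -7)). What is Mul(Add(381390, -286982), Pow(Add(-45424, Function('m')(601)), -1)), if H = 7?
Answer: Rational(-47204, 20647) ≈ -2.2862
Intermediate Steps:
Function('m')(N) = Add(-77, Mul(7, N)) (Function('m')(N) = Mul(7, Add(Add(Add(-3, Add(0, -1)), N), -7)) = Mul(7, Add(Add(Add(-3, -1), N), -7)) = Mul(7, Add(Add(-4, N), -7)) = Mul(7, Add(-11, N)) = Add(-77, Mul(7, N)))
Mul(Add(381390, -286982), Pow(Add(-45424, Function('m')(601)), -1)) = Mul(Add(381390, -286982), Pow(Add(-45424, Add(-77, Mul(7, 601))), -1)) = Mul(94408, Pow(Add(-45424, Add(-77, 4207)), -1)) = Mul(94408, Pow(Add(-45424, 4130), -1)) = Mul(94408, Pow(-41294, -1)) = Mul(94408, Rational(-1, 41294)) = Rational(-47204, 20647)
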